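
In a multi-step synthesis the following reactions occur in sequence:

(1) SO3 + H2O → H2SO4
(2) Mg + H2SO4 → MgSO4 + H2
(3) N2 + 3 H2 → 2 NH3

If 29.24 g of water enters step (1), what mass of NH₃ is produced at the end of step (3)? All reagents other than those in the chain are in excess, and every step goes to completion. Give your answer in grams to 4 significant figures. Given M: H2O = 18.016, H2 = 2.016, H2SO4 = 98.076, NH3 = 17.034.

18.43 g

n(H2O) = 29.24 / 18.016 = 1.6230 mol.
Reaction (1): H2O→H2SO4 ratio 1:1 ⇒ n(H2SO4) = 1.6230 mol.
Reaction (2): H2SO4→H2 ratio 1:1 ⇒ n(H2) = 1.6230 mol.
Reaction (3): H2→NH3 ratio 3:2 ⇒ n(NH3) = 1.0820 mol.
Mass of NH3 = 1.0820 × 17.034 = 18.431 g.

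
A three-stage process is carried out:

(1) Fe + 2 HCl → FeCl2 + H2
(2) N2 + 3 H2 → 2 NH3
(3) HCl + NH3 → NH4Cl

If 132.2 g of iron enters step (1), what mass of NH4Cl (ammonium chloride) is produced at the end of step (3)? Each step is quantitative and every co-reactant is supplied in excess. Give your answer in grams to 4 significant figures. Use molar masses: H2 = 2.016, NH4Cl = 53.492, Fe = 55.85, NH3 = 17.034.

84.41 g

n(Fe) = 132.2 / 55.85 = 2.3671 mol.
Reaction (1): Fe→H2 ratio 1:1 ⇒ n(H2) = 2.3671 mol.
Reaction (2): H2→NH3 ratio 3:2 ⇒ n(NH3) = 1.5780 mol.
Reaction (3): NH3→NH4Cl ratio 1:1 ⇒ n(NH4Cl) = 1.5780 mol.
Mass of NH4Cl = 1.5780 × 53.492 = 84.412 g.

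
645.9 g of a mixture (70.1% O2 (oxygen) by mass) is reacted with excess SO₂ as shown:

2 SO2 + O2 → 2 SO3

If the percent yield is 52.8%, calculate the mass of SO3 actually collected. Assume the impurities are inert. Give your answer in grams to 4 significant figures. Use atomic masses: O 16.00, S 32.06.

1196 g

Pure O2 available = 645.9 g × 0.701 = 452.78 g.
M(O2) = 2(16.00) = 32.00 g/mol.
M(SO3) = 32.06 + 3(16.00) = 80.06 g/mol.
n(O2) = 452.78 g / 32.00 g/mol = 14.149 mol.
From the equation the O2:SO3 mole ratio is 1:2, so n(SO3) = 14.149 × 2/1 = 28.298 mol.
Mass of SO3 = 28.298 mol × 80.06 g/mol = 2265.6 g.
Actual mass collected = 2265.6 g × 0.528 = 1196.2 g.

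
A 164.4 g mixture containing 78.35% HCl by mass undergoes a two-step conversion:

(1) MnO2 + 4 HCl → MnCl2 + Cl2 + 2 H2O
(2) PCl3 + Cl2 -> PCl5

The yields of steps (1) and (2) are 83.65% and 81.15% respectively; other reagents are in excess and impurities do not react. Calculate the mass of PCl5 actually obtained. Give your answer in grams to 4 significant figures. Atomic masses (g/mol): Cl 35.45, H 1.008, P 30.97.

124.8 g

Pure HCl = 164.4 × 0.7835 = 128.81 g.
M(HCl) = 1.008 + 35.45 = 36.458 g/mol.
M(PCl5) = 30.97 + 5(35.45) = 208.22 g/mol.
n(HCl) = 128.81 / 36.458 = 3.5330 mol.
Step 1 (HCl:Cl2 = 4:1): theoretical n(Cl2) = 0.88326 mol; at 83.65% yield, n(Cl2) = 0.73885 mol.
Step 2 (Cl2:PCl5 = 1:1): theoretical n(PCl5) = 0.73885 mol, so theoretical mass = 0.73885 × 208.22 = 153.84 g.
At 81.15% yield, actual mass of PCl5 = 153.84 × 0.8115 = 124.84 g.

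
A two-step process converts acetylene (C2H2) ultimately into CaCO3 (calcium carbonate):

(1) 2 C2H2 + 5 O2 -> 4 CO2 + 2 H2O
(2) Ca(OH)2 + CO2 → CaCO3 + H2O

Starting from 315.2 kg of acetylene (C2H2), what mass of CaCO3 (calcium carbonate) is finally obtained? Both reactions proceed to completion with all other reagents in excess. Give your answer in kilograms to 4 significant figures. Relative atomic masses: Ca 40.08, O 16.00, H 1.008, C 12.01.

2423 kg

M(C2H2) = 2(12.01) + 2(1.008) = 26.036 g/mol.
M(CaCO3) = 40.08 + 12.01 + 3(16.00) = 100.09 g/mol.
315.2 kg = 315200 g.
n(C2H2) = 315200 / 26.036 = 12106 mol.
Step 1 gives a 2:4 ratio of C2H2 to CO2, so n(CO2) = 24213 mol.
In step 2 the CO2:CaCO3 ratio is 1:1, so n(CaCO3) = 24213 mol.
Mass of CaCO3 = 24213 × 100.09 = 2.4234 × 10^6 g = 2423 kg.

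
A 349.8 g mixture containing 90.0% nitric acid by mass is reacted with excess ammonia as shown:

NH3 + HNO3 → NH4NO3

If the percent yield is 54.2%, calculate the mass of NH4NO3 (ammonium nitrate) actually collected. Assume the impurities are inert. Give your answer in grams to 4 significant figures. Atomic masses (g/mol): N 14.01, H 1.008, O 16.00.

216.8 g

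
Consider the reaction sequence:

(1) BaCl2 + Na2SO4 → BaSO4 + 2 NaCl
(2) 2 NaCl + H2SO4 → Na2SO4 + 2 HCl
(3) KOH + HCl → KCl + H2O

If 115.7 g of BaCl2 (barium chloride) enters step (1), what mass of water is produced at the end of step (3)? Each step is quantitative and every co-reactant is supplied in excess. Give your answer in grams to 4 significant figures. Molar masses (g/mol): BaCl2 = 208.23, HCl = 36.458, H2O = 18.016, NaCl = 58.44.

20.02 g

n(BaCl2) = 115.7 / 208.23 = 0.55564 mol.
Reaction (1): BaCl2→NaCl ratio 1:2 ⇒ n(NaCl) = 1.1113 mol.
Reaction (2): NaCl→HCl ratio 2:2 ⇒ n(HCl) = 1.1113 mol.
Reaction (3): HCl→H2O ratio 1:1 ⇒ n(H2O) = 1.1113 mol.
Mass of H2O = 1.1113 × 18.016 = 20.021 g.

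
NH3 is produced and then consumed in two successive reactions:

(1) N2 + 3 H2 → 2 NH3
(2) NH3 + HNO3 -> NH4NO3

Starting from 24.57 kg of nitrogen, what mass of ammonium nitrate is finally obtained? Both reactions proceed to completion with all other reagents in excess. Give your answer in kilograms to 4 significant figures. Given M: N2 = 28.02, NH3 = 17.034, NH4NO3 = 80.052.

24.57 kg = 24570 g.
n(N2) = 24570 / 28.02 = 876.87 mol.
Step 1 gives a 1:2 ratio of N2 to NH3, so n(NH3) = 1753.7 mol.
In step 2 the NH3:NH4NO3 ratio is 1:1, so n(NH4NO3) = 1753.7 mol.
Mass of NH4NO3 = 1753.7 × 80.052 = 140390 g = 140.4 kg.

140.4 kg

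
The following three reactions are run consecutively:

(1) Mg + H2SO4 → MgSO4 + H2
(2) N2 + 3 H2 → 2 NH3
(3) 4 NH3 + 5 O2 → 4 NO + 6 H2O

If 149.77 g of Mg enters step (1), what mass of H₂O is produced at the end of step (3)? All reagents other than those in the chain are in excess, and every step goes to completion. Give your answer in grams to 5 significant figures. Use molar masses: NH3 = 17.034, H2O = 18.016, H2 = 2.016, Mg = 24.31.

110.99 g

n(Mg) = 149.77 / 24.31 = 6.16084 mol.
Reaction (1): Mg→H2 ratio 1:1 ⇒ n(H2) = 6.16084 mol.
Reaction (2): H2→NH3 ratio 3:2 ⇒ n(NH3) = 4.10723 mol.
Reaction (3): NH3→H2O ratio 4:6 ⇒ n(H2O) = 6.16084 mol.
Mass of H2O = 6.16084 × 18.016 = 110.994 g.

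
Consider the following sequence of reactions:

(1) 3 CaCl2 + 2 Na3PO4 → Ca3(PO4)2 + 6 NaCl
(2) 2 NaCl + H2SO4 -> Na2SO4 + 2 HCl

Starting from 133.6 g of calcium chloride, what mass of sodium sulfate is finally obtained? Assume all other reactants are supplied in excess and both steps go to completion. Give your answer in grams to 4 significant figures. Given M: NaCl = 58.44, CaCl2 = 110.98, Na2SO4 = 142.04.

n(CaCl2) = 133.60 / 110.98 = 1.2038 mol.
Step 1 gives a 3:6 ratio of CaCl2 to NaCl, so n(NaCl) = 2.4076 mol.
In step 2 the NaCl:Na2SO4 ratio is 2:1, so n(Na2SO4) = 1.2038 mol.
Mass of Na2SO4 = 1.2038 × 142.04 = 170.99 g.

171.0 g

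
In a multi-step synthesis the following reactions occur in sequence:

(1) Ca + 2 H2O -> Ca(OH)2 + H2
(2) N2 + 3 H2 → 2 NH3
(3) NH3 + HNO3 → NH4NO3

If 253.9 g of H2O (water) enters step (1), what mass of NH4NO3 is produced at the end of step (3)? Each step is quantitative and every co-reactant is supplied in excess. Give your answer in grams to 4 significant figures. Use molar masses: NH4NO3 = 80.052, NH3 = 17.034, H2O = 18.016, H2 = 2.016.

n(H2O) = 253.9 / 18.016 = 14.093 mol.
Reaction (1): H2O→H2 ratio 2:1 ⇒ n(H2) = 7.0465 mol.
Reaction (2): H2→NH3 ratio 3:2 ⇒ n(NH3) = 4.6977 mol.
Reaction (3): NH3→NH4NO3 ratio 1:1 ⇒ n(NH4NO3) = 4.6977 mol.
Mass of NH4NO3 = 4.6977 × 80.052 = 376.06 g.

376.1 g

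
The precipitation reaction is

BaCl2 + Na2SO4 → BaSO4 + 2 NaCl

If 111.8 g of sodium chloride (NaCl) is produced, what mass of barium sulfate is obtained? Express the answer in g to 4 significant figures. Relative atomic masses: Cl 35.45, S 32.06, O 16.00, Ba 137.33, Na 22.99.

223.2 g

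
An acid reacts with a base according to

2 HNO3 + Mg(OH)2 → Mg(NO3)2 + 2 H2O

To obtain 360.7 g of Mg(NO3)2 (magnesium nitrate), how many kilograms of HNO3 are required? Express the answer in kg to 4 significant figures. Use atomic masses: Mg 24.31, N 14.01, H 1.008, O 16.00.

M(Mg(NO3)2) = 24.31 + 2(14.01) + 6(16.00) = 148.33 g/mol.
M(HNO3) = 1.008 + 14.01 + 3(16.00) = 63.018 g/mol.
n(Mg(NO3)2) = 360.70 g / 148.33 g/mol = 2.4317 mol.
From the equation the Mg(NO3)2:HNO3 mole ratio is 1:2, so n(HNO3) = 2.4317 × 2/1 = 4.8635 mol.
Mass of HNO3 = 4.8635 mol × 63.018 g/mol = 306.49 g.
Converting to kg: 306.49 g = 0.3065 kg.

0.3065 kg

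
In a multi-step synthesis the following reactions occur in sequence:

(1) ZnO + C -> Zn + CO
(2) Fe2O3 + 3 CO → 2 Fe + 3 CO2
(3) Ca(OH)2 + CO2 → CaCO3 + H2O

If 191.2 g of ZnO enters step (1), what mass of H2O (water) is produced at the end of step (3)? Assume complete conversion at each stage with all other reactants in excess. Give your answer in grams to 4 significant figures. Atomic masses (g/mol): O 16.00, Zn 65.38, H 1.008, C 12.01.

M(ZnO) = 65.38 + 16.00 = 81.38 g/mol.
M(H2O) = 2(1.008) + 16.00 = 18.016 g/mol.
n(ZnO) = 191.2 / 81.38 = 2.3495 mol.
Reaction (1): ZnO→CO ratio 1:1 ⇒ n(CO) = 2.3495 mol.
Reaction (2): CO→CO2 ratio 3:3 ⇒ n(CO2) = 2.3495 mol.
Reaction (3): CO2→H2O ratio 1:1 ⇒ n(H2O) = 2.3495 mol.
Mass of H2O = 2.3495 × 18.016 = 42.328 g.

42.33 g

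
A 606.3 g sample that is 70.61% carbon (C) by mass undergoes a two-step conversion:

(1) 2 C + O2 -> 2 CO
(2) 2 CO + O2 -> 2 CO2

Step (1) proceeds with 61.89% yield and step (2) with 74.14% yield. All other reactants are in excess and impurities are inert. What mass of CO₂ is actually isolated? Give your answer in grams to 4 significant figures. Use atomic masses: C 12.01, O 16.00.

719.8 g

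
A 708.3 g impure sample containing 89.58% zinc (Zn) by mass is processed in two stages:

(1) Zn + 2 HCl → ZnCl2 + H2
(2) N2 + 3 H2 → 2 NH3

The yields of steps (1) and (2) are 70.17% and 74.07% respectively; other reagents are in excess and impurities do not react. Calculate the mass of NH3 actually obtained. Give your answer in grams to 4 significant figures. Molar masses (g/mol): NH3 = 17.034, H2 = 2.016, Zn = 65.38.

57.28 g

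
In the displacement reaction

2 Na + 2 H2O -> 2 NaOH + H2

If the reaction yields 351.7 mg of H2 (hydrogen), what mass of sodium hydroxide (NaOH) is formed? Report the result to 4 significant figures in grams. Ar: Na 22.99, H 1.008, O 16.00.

M(H2) = 2(1.008) = 2.016 g/mol.
M(NaOH) = 22.99 + 16.00 + 1.008 = 39.998 g/mol.
Convert: 351.7 mg = 0.35170 g.
n(H2) = 0.35170 g / 2.016 g/mol = 0.17445 mol.
From the equation the H2:NaOH mole ratio is 1:2, so n(NaOH) = 0.17445 × 2/1 = 0.34891 mol.
Mass of NaOH = 0.34891 mol × 39.998 g/mol = 13.956 g.

13.96 g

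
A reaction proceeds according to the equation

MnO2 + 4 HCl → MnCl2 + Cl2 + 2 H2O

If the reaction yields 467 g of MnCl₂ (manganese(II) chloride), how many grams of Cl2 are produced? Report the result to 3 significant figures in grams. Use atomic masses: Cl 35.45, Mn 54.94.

M(MnCl2) = 54.94 + 2(35.45) = 125.84 g/mol.
M(Cl2) = 2(35.45) = 70.90 g/mol.
n(MnCl2) = 467.0 g / 125.84 g/mol = 3.711 mol.
From the equation the MnCl2:Cl2 mole ratio is 1:1, so n(Cl2) = 3.711 × 1/1 = 3.711 mol.
Mass of Cl2 = 3.711 mol × 70.90 g/mol = 263.1 g.

263 g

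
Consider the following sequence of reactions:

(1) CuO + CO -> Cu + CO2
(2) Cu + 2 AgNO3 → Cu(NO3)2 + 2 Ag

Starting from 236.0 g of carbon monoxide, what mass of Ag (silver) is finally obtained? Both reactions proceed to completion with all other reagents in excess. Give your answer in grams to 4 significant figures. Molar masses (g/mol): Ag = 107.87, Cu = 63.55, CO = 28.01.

n(CO) = 236.00 / 28.01 = 8.4256 mol.
Step 1 gives a 1:1 ratio of CO to Cu, so n(Cu) = 8.4256 mol.
In step 2 the Cu:Ag ratio is 1:2, so n(Ag) = 16.851 mol.
Mass of Ag = 16.851 × 107.87 = 1817.7 g.

1818 g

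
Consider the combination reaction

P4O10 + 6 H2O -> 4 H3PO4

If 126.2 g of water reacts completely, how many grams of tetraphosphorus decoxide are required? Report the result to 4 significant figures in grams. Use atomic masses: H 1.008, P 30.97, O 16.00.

M(H2O) = 2(1.008) + 16.00 = 18.016 g/mol.
M(P4O10) = 4(30.97) + 10(16.00) = 283.88 g/mol.
n(H2O) = 126.20 g / 18.016 g/mol = 7.0049 mol.
From the equation the H2O:P4O10 mole ratio is 6:1, so n(P4O10) = 7.0049 × 1/6 = 1.1675 mol.
Mass of P4O10 = 1.1675 mol × 283.88 g/mol = 331.42 g.

331.4 g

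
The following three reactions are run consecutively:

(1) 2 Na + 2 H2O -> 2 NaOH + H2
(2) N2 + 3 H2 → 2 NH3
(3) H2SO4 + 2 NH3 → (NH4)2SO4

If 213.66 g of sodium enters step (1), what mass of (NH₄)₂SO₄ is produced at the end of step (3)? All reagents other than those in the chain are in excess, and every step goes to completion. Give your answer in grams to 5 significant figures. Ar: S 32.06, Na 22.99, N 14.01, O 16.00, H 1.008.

204.68 g

M(Na) = 22.99 g/mol.
M((NH4)2SO4) = 2(14.01) + 8(1.008) + 32.06 + 4(16.00) = 132.144 g/mol.
n(Na) = 213.66 / 22.99 = 9.29361 mol.
Reaction (1): Na→H2 ratio 2:1 ⇒ n(H2) = 4.64680 mol.
Reaction (2): H2→NH3 ratio 3:2 ⇒ n(NH3) = 3.09787 mol.
Reaction (3): NH3→(NH4)2SO4 ratio 2:1 ⇒ n((NH4)2SO4) = 1.54893 mol.
Mass of (NH4)2SO4 = 1.54893 × 132.144 = 204.682 g.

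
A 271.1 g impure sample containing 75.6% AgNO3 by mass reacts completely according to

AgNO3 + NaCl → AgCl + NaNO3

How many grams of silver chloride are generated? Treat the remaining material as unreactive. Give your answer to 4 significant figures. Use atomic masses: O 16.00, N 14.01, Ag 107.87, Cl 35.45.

Mass of pure AgNO3 = 271.1 g × 0.756 = 204.95 g.
M(AgNO3) = 107.87 + 14.01 + 3(16.00) = 169.88 g/mol.
M(AgCl) = 107.87 + 35.45 = 143.32 g/mol.
n(AgNO3) = 204.95 g / 169.88 g/mol = 1.2064 mol.
From the equation the AgNO3:AgCl mole ratio is 1:1, so n(AgCl) = 1.2064 × 1/1 = 1.2064 mol.
Mass of AgCl = 1.2064 mol × 143.32 g/mol = 172.91 g.

172.9 g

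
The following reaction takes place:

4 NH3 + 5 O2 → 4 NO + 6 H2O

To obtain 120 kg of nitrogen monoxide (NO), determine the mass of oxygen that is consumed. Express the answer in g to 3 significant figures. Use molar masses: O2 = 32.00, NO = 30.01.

160000 g

Convert: 120 kg = 120000 g.
n(NO) = 120000 g / 30.01 g/mol = 3999 mol.
From the equation the NO:O2 mole ratio is 4:5, so n(O2) = 3999 × 5/4 = 4998 mol.
Mass of O2 = 4998 mol × 32.00 g/mol = 159900 g.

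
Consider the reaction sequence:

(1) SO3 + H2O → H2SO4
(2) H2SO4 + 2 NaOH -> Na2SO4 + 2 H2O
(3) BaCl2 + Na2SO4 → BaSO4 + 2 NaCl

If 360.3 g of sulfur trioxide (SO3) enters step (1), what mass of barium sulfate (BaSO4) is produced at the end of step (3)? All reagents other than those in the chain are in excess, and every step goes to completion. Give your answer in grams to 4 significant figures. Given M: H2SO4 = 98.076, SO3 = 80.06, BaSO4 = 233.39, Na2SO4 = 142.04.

n(SO3) = 360.3 / 80.06 = 4.5004 mol.
Reaction (1): SO3→H2SO4 ratio 1:1 ⇒ n(H2SO4) = 4.5004 mol.
Reaction (2): H2SO4→Na2SO4 ratio 1:1 ⇒ n(Na2SO4) = 4.5004 mol.
Reaction (3): Na2SO4→BaSO4 ratio 1:1 ⇒ n(BaSO4) = 4.5004 mol.
Mass of BaSO4 = 4.5004 × 233.39 = 1050.3 g.

1050 g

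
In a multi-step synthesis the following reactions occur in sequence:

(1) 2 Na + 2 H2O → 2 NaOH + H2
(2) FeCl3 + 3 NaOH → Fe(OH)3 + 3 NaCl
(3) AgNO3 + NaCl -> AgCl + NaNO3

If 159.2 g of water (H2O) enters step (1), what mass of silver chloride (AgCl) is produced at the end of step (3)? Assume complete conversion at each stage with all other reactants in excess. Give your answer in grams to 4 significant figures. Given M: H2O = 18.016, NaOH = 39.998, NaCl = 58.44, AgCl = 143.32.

1266 g

n(H2O) = 159.2 / 18.016 = 8.8366 mol.
Reaction (1): H2O→NaOH ratio 2:2 ⇒ n(NaOH) = 8.8366 mol.
Reaction (2): NaOH→NaCl ratio 3:3 ⇒ n(NaCl) = 8.8366 mol.
Reaction (3): NaCl→AgCl ratio 1:1 ⇒ n(AgCl) = 8.8366 mol.
Mass of AgCl = 8.8366 × 143.32 = 1266.5 g.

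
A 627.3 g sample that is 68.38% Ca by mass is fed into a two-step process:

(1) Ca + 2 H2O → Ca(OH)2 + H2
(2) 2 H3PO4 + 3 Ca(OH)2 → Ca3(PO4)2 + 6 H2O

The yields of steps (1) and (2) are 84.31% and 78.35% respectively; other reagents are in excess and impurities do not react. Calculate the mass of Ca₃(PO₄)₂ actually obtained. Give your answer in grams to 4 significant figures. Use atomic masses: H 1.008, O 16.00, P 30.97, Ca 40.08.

Pure Ca = 627.3 × 0.6838 = 428.95 g.
M(Ca) = 40.08 g/mol.
M(Ca3(PO4)2) = 3(40.08) + 2(30.97) + 8(16.00) = 310.18 g/mol.
n(Ca) = 428.95 / 40.08 = 10.702 mol.
Step 1 (Ca:Ca(OH)2 = 1:1): theoretical n(Ca(OH)2) = 10.702 mol; at 84.31% yield, n(Ca(OH)2) = 9.0231 mol.
Step 2 (Ca(OH)2:Ca3(PO4)2 = 3:1): theoretical n(Ca3(PO4)2) = 3.0077 mol, so theoretical mass = 3.0077 × 310.18 = 932.93 g.
At 78.35% yield, actual mass of Ca3(PO4)2 = 932.93 × 0.7835 = 730.95 g.

730.9 g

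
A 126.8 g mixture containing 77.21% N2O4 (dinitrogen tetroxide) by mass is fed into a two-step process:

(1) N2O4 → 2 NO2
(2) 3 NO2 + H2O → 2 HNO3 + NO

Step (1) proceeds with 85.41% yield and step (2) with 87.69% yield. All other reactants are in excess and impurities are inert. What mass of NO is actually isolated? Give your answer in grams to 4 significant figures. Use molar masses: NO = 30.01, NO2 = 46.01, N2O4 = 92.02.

Pure N2O4 = 126.8 × 0.7721 = 97.902 g.
n(N2O4) = 97.902 / 92.02 = 1.0639 mol.
Step 1 (N2O4:NO2 = 1:2): theoretical n(NO2) = 2.1278 mol; at 85.41% yield, n(NO2) = 1.8174 mol.
Step 2 (NO2:NO = 3:1): theoretical n(NO) = 0.60580 mol, so theoretical mass = 0.60580 × 30.01 = 18.180 g.
At 87.69% yield, actual mass of NO = 18.180 × 0.8769 = 15.942 g.

15.94 g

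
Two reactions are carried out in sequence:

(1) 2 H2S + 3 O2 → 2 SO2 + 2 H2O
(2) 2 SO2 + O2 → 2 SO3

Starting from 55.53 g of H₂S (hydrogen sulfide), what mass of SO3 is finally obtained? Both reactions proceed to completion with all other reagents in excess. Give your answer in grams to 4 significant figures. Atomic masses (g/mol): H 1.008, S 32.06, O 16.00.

M(H2S) = 2(1.008) + 32.06 = 34.076 g/mol.
M(SO3) = 32.06 + 3(16.00) = 80.06 g/mol.
n(H2S) = 55.530 / 34.076 = 1.6296 mol.
Step 1 gives a 2:2 ratio of H2S to SO2, so n(SO2) = 1.6296 mol.
In step 2 the SO2:SO3 ratio is 2:2, so n(SO3) = 1.6296 mol.
Mass of SO3 = 1.6296 × 80.06 = 130.47 g.

130.5 g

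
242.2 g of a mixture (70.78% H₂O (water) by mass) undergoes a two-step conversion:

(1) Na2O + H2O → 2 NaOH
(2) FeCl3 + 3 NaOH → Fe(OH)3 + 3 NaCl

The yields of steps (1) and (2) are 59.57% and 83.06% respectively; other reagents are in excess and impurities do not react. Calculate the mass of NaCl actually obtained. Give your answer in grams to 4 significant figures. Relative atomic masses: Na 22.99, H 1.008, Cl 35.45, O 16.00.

550.3 g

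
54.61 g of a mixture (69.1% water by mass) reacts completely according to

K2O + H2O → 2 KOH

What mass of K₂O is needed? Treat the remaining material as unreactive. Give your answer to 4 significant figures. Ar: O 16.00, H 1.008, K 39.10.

197.3 g

Mass of pure H2O = 54.61 g × 0.691 = 37.736 g.
M(H2O) = 2(1.008) + 16.00 = 18.016 g/mol.
M(K2O) = 2(39.10) + 16.00 = 94.20 g/mol.
n(H2O) = 37.736 g / 18.016 g/mol = 2.0946 mol.
From the equation the H2O:K2O mole ratio is 1:1, so n(K2O) = 2.0946 × 1/1 = 2.0946 mol.
Mass of K2O = 2.0946 mol × 94.20 g/mol = 197.31 g.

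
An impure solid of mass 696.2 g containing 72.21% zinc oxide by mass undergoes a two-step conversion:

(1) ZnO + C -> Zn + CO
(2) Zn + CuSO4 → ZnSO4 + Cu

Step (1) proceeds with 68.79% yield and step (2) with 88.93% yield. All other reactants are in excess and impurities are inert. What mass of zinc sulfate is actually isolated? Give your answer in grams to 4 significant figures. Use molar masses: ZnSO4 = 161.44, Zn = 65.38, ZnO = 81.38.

610.1 g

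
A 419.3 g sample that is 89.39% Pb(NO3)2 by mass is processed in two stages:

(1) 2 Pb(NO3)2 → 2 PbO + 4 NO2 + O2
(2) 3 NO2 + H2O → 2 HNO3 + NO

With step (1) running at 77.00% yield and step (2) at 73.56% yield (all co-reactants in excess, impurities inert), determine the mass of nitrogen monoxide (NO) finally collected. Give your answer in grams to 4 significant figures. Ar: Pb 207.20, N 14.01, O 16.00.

Pure Pb(NO3)2 = 419.3 × 0.8939 = 374.81 g.
M(Pb(NO3)2) = 207.20 + 2(14.01) + 6(16.00) = 331.22 g/mol.
M(NO) = 14.01 + 16.00 = 30.01 g/mol.
n(Pb(NO3)2) = 374.81 / 331.22 = 1.1316 mol.
Step 1 (Pb(NO3)2:NO2 = 2:4): theoretical n(NO2) = 2.2632 mol; at 77.00% yield, n(NO2) = 1.7427 mol.
Step 2 (NO2:NO = 3:1): theoretical n(NO) = 0.58089 mol, so theoretical mass = 0.58089 × 30.01 = 17.433 g.
At 73.56% yield, actual mass of NO = 17.433 × 0.7356 = 12.823 g.

12.82 g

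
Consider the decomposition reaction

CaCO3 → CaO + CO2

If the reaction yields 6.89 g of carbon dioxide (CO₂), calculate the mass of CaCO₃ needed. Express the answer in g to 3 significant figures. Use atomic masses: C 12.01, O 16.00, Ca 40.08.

15.7 g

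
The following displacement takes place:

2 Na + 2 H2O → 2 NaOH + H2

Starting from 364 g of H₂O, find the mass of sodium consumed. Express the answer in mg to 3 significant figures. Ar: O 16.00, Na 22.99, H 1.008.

464000 mg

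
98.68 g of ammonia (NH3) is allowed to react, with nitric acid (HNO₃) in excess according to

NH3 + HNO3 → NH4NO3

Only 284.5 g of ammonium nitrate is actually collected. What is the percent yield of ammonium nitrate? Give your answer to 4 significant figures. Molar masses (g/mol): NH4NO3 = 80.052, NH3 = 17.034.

61.35 %

n(NH3) = 98.680 g / 17.034 g/mol = 5.7931 mol.
From the equation the NH3:NH4NO3 mole ratio is 1:1, so n(NH4NO3) = 5.7931 × 1/1 = 5.7931 mol.
Mass of NH4NO3 = 5.7931 mol × 80.052 g/mol = 463.75 g.
This is the theoretical yield. Percent yield = 284.5 g / 463.75 g × 100% = 61.348%.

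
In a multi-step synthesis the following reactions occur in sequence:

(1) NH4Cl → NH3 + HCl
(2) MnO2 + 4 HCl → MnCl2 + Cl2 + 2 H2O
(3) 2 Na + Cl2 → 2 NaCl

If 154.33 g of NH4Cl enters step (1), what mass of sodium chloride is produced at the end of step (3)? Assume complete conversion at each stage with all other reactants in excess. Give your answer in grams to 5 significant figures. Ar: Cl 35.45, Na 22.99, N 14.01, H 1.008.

84.303 g

M(NH4Cl) = 14.01 + 4(1.008) + 35.45 = 53.492 g/mol.
M(NaCl) = 22.99 + 35.45 = 58.44 g/mol.
n(NH4Cl) = 154.33 / 53.492 = 2.88510 mol.
Reaction (1): NH4Cl→HCl ratio 1:1 ⇒ n(HCl) = 2.88510 mol.
Reaction (2): HCl→Cl2 ratio 4:1 ⇒ n(Cl2) = 0.721276 mol.
Reaction (3): Cl2→NaCl ratio 1:2 ⇒ n(NaCl) = 1.44255 mol.
Mass of NaCl = 1.44255 × 58.44 = 84.3027 g.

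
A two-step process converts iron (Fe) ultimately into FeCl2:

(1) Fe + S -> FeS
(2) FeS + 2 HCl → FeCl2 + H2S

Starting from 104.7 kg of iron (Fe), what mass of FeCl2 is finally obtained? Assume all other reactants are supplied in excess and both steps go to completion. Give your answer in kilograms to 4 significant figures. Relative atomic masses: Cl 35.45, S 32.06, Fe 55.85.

237.6 kg

M(Fe) = 55.85 g/mol.
M(FeCl2) = 55.85 + 2(35.45) = 126.75 g/mol.
104.7 kg = 104700 g.
n(Fe) = 104700 / 55.85 = 1874.7 mol.
Step 1 gives a 1:1 ratio of Fe to FeS, so n(FeS) = 1874.7 mol.
In step 2 the FeS:FeCl2 ratio is 1:1, so n(FeCl2) = 1874.7 mol.
Mass of FeCl2 = 1874.7 × 126.75 = 237610 g = 237.6 kg.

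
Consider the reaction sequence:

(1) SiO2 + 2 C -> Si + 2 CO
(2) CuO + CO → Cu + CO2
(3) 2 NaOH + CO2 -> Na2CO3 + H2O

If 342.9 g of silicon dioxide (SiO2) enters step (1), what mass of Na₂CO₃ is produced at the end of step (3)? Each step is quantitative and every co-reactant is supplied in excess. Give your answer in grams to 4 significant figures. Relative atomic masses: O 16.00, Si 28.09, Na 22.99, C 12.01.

M(SiO2) = 28.09 + 2(16.00) = 60.09 g/mol.
M(Na2CO3) = 2(22.99) + 12.01 + 3(16.00) = 105.99 g/mol.
n(SiO2) = 342.9 / 60.09 = 5.7064 mol.
Reaction (1): SiO2→CO ratio 1:2 ⇒ n(CO) = 11.413 mol.
Reaction (2): CO→CO2 ratio 1:1 ⇒ n(CO2) = 11.413 mol.
Reaction (3): CO2→Na2CO3 ratio 1:1 ⇒ n(Na2CO3) = 11.413 mol.
Mass of Na2CO3 = 11.413 × 105.99 = 1209.7 g.

1210 g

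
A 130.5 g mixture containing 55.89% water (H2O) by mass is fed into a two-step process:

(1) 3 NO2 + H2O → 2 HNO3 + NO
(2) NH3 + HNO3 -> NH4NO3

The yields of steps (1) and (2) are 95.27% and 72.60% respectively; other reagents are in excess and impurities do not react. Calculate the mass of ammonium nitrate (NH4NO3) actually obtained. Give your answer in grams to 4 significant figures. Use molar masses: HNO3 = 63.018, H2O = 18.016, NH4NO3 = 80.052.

448.3 g

Pure H2O = 130.5 × 0.5589 = 72.936 g.
n(H2O) = 72.936 / 18.016 = 4.0484 mol.
Step 1 (H2O:HNO3 = 1:2): theoretical n(HNO3) = 8.0969 mol; at 95.27% yield, n(HNO3) = 7.7139 mol.
Step 2 (HNO3:NH4NO3 = 1:1): theoretical n(NH4NO3) = 7.7139 mol, so theoretical mass = 7.7139 × 80.052 = 617.51 g.
At 72.60% yield, actual mass of NH4NO3 = 617.51 × 0.7260 = 448.31 g.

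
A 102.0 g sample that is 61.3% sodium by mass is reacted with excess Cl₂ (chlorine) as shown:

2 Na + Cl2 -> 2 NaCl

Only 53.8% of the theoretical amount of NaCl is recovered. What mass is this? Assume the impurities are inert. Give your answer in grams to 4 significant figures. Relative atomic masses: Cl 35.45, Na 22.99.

Pure Na available = 102.0 g × 0.613 = 62.526 g.
M(Na) = 22.99 g/mol.
M(NaCl) = 22.99 + 35.45 = 58.44 g/mol.
n(Na) = 62.526 g / 22.99 g/mol = 2.7197 mol.
From the equation the Na:NaCl mole ratio is 2:2, so n(NaCl) = 2.7197 × 2/2 = 2.7197 mol.
Mass of NaCl = 2.7197 mol × 58.44 g/mol = 158.94 g.
Actual mass collected = 158.94 g × 0.538 = 85.509 g.

85.51 g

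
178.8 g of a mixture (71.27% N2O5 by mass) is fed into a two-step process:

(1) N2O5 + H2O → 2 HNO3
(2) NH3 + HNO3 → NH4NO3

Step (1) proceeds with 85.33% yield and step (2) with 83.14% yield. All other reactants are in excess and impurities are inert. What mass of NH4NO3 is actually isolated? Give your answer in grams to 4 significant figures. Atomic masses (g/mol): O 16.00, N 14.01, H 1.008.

134.0 g

Pure N2O5 = 178.8 × 0.7127 = 127.43 g.
M(N2O5) = 2(14.01) + 5(16.00) = 108.02 g/mol.
M(NH4NO3) = 2(14.01) + 4(1.008) + 3(16.00) = 80.052 g/mol.
n(N2O5) = 127.43 / 108.02 = 1.1797 mol.
Step 1 (N2O5:HNO3 = 1:2): theoretical n(HNO3) = 2.3594 mol; at 85.33% yield, n(HNO3) = 2.0133 mol.
Step 2 (HNO3:NH4NO3 = 1:1): theoretical n(NH4NO3) = 2.0133 mol, so theoretical mass = 2.0133 × 80.052 = 161.17 g.
At 83.14% yield, actual mass of NH4NO3 = 161.17 × 0.8314 = 133.99 g.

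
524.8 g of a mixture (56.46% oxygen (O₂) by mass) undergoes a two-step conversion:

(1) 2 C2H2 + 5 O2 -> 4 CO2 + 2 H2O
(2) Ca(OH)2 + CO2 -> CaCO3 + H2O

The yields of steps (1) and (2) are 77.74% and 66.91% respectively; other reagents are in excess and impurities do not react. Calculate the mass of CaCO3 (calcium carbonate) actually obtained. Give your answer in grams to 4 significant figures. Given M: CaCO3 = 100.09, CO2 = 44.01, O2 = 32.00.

Pure O2 = 524.8 × 0.5646 = 296.30 g.
n(O2) = 296.30 / 32.00 = 9.2594 mol.
Step 1 (O2:CO2 = 5:4): theoretical n(CO2) = 7.4076 mol; at 77.74% yield, n(CO2) = 5.7586 mol.
Step 2 (CO2:CaCO3 = 1:1): theoretical n(CaCO3) = 5.7586 mol, so theoretical mass = 5.7586 × 100.09 = 576.38 g.
At 66.91% yield, actual mass of CaCO3 = 576.38 × 0.6691 = 385.66 g.

385.7 g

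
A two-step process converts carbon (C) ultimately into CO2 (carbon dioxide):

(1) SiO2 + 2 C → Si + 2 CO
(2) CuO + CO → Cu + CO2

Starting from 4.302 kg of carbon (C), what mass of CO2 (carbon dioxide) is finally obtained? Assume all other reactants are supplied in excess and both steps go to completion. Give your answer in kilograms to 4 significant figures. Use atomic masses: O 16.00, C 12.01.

15.76 kg

M(C) = 12.01 g/mol.
M(CO2) = 12.01 + 2(16.00) = 44.01 g/mol.
4.302 kg = 4302.0 g.
n(C) = 4302.0 / 12.01 = 358.20 mol.
Step 1 gives a 2:2 ratio of C to CO, so n(CO) = 358.20 mol.
In step 2 the CO:CO2 ratio is 1:1, so n(CO2) = 358.20 mol.
Mass of CO2 = 358.20 × 44.01 = 15764 g = 15.76 kg.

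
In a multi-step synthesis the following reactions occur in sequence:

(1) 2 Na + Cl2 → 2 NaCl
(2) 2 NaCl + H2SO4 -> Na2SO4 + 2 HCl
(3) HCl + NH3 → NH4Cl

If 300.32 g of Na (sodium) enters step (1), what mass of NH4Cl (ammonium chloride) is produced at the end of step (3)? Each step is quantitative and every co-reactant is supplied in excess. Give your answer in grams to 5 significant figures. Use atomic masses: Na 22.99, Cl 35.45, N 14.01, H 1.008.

M(Na) = 22.99 g/mol.
M(NH4Cl) = 14.01 + 4(1.008) + 35.45 = 53.492 g/mol.
n(Na) = 300.32 / 22.99 = 13.0631 mol.
Reaction (1): Na→NaCl ratio 2:2 ⇒ n(NaCl) = 13.0631 mol.
Reaction (2): NaCl→HCl ratio 2:2 ⇒ n(HCl) = 13.0631 mol.
Reaction (3): HCl→NH4Cl ratio 1:1 ⇒ n(NH4Cl) = 13.0631 mol.
Mass of NH4Cl = 13.0631 × 53.492 = 698.770 g.

698.77 g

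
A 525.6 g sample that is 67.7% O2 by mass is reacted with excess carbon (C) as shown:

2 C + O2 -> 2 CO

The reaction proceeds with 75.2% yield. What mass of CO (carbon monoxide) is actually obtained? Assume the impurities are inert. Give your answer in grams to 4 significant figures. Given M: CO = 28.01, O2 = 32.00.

468.4 g

Pure O2 available = 525.6 g × 0.677 = 355.83 g.
n(O2) = 355.83 g / 32.00 g/mol = 11.120 mol.
From the equation the O2:CO mole ratio is 1:2, so n(CO) = 11.120 × 2/1 = 22.239 mol.
Mass of CO = 22.239 mol × 28.01 g/mol = 622.93 g.
Actual mass collected = 622.93 g × 0.752 = 468.44 g.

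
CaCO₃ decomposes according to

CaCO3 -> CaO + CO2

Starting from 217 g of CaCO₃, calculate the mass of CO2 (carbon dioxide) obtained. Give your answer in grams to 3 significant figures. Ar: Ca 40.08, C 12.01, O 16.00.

95.4 g

M(CaCO3) = 40.08 + 12.01 + 3(16.00) = 100.09 g/mol.
M(CO2) = 12.01 + 2(16.00) = 44.01 g/mol.
n(CaCO3) = 217.0 g / 100.09 g/mol = 2.168 mol.
From the equation the CaCO3:CO2 mole ratio is 1:1, so n(CO2) = 2.168 × 1/1 = 2.168 mol.
Mass of CO2 = 2.168 mol × 44.01 g/mol = 95.42 g.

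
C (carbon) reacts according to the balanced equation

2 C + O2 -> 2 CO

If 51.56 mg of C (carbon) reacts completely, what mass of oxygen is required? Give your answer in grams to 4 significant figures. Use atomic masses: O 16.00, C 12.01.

M(C) = 12.01 g/mol.
M(O2) = 2(16.00) = 32.00 g/mol.
Convert: 51.56 mg = 0.051560 g.
n(C) = 0.051560 g / 12.01 g/mol = 0.0042931 mol.
From the equation the C:O2 mole ratio is 2:1, so n(O2) = 0.0042931 × 1/2 = 0.0021465 mol.
Mass of O2 = 0.0021465 mol × 32.00 g/mol = 0.068689 g.

0.06869 g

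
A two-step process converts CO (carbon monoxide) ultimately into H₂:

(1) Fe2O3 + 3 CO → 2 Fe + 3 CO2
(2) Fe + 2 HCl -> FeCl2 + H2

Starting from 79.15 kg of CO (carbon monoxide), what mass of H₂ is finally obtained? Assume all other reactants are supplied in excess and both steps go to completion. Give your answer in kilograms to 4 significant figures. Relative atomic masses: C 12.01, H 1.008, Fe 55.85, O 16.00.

3.798 kg

M(CO) = 12.01 + 16.00 = 28.01 g/mol.
M(H2) = 2(1.008) = 2.016 g/mol.
79.15 kg = 79150 g.
n(CO) = 79150 / 28.01 = 2825.8 mol.
Step 1 gives a 3:2 ratio of CO to Fe, so n(Fe) = 1883.9 mol.
In step 2 the Fe:H2 ratio is 1:1, so n(H2) = 1883.9 mol.
Mass of H2 = 1883.9 × 2.016 = 3797.8 g = 3.798 kg.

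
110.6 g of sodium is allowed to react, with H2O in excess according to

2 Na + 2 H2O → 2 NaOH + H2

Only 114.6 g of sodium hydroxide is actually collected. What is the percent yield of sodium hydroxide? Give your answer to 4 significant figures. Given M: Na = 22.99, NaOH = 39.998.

59.56 %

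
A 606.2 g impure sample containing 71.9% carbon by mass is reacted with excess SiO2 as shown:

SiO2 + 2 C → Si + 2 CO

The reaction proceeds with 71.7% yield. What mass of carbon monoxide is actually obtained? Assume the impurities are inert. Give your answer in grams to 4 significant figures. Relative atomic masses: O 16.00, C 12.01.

728.8 g

Pure C available = 606.2 g × 0.719 = 435.86 g.
M(C) = 12.01 g/mol.
M(CO) = 12.01 + 16.00 = 28.01 g/mol.
n(C) = 435.86 g / 12.01 g/mol = 36.291 mol.
From the equation the C:CO mole ratio is 2:2, so n(CO) = 36.291 × 2/2 = 36.291 mol.
Mass of CO = 36.291 mol × 28.01 g/mol = 1016.5 g.
Actual mass collected = 1016.5 g × 0.717 = 728.84 g.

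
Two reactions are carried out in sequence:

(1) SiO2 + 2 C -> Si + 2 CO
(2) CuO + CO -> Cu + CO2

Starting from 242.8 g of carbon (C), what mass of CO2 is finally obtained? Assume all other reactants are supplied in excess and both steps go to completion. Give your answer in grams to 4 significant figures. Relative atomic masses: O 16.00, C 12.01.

889.7 g

M(C) = 12.01 g/mol.
M(CO2) = 12.01 + 2(16.00) = 44.01 g/mol.
n(C) = 242.80 / 12.01 = 20.216 mol.
Step 1 gives a 2:2 ratio of C to CO, so n(CO) = 20.216 mol.
In step 2 the CO:CO2 ratio is 1:1, so n(CO2) = 20.216 mol.
Mass of CO2 = 20.216 × 44.01 = 889.73 g.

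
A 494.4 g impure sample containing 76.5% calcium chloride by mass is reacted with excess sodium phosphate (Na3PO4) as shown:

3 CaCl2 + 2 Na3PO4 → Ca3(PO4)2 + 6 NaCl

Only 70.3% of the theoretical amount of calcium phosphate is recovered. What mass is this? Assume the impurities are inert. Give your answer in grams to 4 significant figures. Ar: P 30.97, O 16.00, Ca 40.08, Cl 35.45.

247.7 g

Pure CaCl2 available = 494.4 g × 0.765 = 378.22 g.
M(CaCl2) = 40.08 + 2(35.45) = 110.98 g/mol.
M(Ca3(PO4)2) = 3(40.08) + 2(30.97) + 8(16.00) = 310.18 g/mol.
n(CaCl2) = 378.22 g / 110.98 g/mol = 3.4080 mol.
From the equation the CaCl2:Ca3(PO4)2 mole ratio is 3:1, so n(Ca3(PO4)2) = 3.4080 × 1/3 = 1.1360 mol.
Mass of Ca3(PO4)2 = 1.1360 mol × 310.18 g/mol = 352.36 g.
Actual mass collected = 352.36 g × 0.703 = 247.71 g.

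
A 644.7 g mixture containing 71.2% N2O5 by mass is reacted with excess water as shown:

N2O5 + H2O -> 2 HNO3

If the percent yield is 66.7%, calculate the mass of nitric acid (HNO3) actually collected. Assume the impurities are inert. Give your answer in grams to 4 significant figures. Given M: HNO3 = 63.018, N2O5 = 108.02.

357.2 g

Pure N2O5 available = 644.7 g × 0.712 = 459.03 g.
n(N2O5) = 459.03 g / 108.02 g/mol = 4.2495 mol.
From the equation the N2O5:HNO3 mole ratio is 1:2, so n(HNO3) = 4.2495 × 2/1 = 8.4989 mol.
Mass of HNO3 = 8.4989 mol × 63.018 g/mol = 535.58 g.
Actual mass collected = 535.58 g × 0.667 = 357.23 g.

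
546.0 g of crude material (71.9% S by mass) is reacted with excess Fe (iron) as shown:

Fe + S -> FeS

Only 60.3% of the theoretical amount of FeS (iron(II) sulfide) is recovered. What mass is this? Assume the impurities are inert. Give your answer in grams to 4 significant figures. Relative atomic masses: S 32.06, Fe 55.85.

Pure S available = 546.0 g × 0.719 = 392.57 g.
M(S) = 32.06 g/mol.
M(FeS) = 55.85 + 32.06 = 87.91 g/mol.
n(S) = 392.57 g / 32.06 g/mol = 12.245 mol.
From the equation the S:FeS mole ratio is 1:1, so n(FeS) = 12.245 × 1/1 = 12.245 mol.
Mass of FeS = 12.245 mol × 87.91 g/mol = 1076.5 g.
Actual mass collected = 1076.5 g × 0.603 = 649.10 g.

649.1 g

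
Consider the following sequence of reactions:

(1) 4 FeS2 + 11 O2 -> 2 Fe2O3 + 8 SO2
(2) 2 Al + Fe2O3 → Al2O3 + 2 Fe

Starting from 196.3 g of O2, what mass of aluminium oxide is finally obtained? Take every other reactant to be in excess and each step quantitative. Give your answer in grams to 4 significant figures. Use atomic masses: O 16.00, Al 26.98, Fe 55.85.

M(O2) = 2(16.00) = 32.00 g/mol.
M(Al2O3) = 2(26.98) + 3(16.00) = 101.96 g/mol.
n(O2) = 196.30 / 32.00 = 6.1344 mol.
Step 1 gives a 11:2 ratio of O2 to Fe2O3, so n(Fe2O3) = 1.1153 mol.
In step 2 the Fe2O3:Al2O3 ratio is 1:1, so n(Al2O3) = 1.1153 mol.
Mass of Al2O3 = 1.1153 × 101.96 = 113.72 g.

113.7 g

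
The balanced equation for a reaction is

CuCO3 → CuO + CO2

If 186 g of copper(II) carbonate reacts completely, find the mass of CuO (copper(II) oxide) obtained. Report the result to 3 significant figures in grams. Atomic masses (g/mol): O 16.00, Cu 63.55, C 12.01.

M(CuCO3) = 63.55 + 12.01 + 3(16.00) = 123.56 g/mol.
M(CuO) = 63.55 + 16.00 = 79.55 g/mol.
n(CuCO3) = 186.0 g / 123.56 g/mol = 1.505 mol.
From the equation the CuCO3:CuO mole ratio is 1:1, so n(CuO) = 1.505 × 1/1 = 1.505 mol.
Mass of CuO = 1.505 mol × 79.55 g/mol = 119.7 g.

120 g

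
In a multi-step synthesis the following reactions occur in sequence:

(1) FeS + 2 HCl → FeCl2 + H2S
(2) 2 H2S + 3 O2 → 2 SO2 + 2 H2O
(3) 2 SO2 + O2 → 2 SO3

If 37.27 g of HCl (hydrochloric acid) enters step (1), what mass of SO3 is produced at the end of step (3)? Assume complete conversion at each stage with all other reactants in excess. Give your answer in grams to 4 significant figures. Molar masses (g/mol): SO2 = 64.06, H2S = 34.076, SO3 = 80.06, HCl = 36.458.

40.92 g

n(HCl) = 37.27 / 36.458 = 1.0223 mol.
Reaction (1): HCl→H2S ratio 2:1 ⇒ n(H2S) = 0.51114 mol.
Reaction (2): H2S→SO2 ratio 2:2 ⇒ n(SO2) = 0.51114 mol.
Reaction (3): SO2→SO3 ratio 2:2 ⇒ n(SO3) = 0.51114 mol.
Mass of SO3 = 0.51114 × 80.06 = 40.922 g.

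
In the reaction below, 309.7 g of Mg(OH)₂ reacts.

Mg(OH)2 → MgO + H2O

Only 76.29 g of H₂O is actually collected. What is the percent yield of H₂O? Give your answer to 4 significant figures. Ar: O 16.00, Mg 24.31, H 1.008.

79.75 %

M(Mg(OH)2) = 24.31 + 2(16.00) + 2(1.008) = 58.326 g/mol.
M(H2O) = 2(1.008) + 16.00 = 18.016 g/mol.
n(Mg(OH)2) = 309.70 g / 58.326 g/mol = 5.3098 mol.
From the equation the Mg(OH)2:H2O mole ratio is 1:1, so n(H2O) = 5.3098 × 1/1 = 5.3098 mol.
Mass of H2O = 5.3098 mol × 18.016 g/mol = 95.662 g.
This is the theoretical yield. Percent yield = 76.29 g / 95.662 g × 100% = 79.750%.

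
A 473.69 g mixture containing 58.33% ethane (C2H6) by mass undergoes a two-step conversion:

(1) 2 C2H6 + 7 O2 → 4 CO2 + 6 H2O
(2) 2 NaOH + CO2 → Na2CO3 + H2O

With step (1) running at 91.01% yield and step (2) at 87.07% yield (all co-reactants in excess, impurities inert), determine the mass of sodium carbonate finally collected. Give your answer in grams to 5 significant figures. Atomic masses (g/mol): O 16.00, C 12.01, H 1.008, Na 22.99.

1543.6 g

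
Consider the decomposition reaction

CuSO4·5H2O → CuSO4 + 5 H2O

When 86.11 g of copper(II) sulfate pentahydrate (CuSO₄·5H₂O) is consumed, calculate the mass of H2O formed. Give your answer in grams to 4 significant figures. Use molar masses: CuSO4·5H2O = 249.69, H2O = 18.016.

31.07 g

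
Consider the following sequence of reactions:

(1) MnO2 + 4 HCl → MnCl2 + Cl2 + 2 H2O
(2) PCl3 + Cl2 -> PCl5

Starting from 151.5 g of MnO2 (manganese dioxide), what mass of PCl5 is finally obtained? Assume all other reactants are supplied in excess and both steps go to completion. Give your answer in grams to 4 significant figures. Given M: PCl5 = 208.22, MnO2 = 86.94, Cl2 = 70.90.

362.8 g

n(MnO2) = 151.50 / 86.94 = 1.7426 mol.
Step 1 gives a 1:1 ratio of MnO2 to Cl2, so n(Cl2) = 1.7426 mol.
In step 2 the Cl2:PCl5 ratio is 1:1, so n(PCl5) = 1.7426 mol.
Mass of PCl5 = 1.7426 × 208.22 = 362.84 g.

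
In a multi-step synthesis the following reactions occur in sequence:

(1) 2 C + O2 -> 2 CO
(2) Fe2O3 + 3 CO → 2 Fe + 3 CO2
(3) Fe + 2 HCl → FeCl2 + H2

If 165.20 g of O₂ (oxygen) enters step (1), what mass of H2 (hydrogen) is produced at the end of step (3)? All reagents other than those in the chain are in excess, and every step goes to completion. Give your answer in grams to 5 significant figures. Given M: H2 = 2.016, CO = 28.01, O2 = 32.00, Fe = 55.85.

13.877 g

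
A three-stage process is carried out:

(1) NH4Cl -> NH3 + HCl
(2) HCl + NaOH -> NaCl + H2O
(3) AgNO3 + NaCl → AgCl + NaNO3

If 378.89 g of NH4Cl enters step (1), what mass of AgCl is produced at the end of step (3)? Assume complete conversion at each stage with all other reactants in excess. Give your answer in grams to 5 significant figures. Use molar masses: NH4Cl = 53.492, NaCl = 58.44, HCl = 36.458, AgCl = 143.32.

n(NH4Cl) = 378.89 / 53.492 = 7.08312 mol.
Reaction (1): NH4Cl→HCl ratio 1:1 ⇒ n(HCl) = 7.08312 mol.
Reaction (2): HCl→NaCl ratio 1:1 ⇒ n(NaCl) = 7.08312 mol.
Reaction (3): NaCl→AgCl ratio 1:1 ⇒ n(AgCl) = 7.08312 mol.
Mass of AgCl = 7.08312 × 143.32 = 1015.15 g.

1015.2 g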